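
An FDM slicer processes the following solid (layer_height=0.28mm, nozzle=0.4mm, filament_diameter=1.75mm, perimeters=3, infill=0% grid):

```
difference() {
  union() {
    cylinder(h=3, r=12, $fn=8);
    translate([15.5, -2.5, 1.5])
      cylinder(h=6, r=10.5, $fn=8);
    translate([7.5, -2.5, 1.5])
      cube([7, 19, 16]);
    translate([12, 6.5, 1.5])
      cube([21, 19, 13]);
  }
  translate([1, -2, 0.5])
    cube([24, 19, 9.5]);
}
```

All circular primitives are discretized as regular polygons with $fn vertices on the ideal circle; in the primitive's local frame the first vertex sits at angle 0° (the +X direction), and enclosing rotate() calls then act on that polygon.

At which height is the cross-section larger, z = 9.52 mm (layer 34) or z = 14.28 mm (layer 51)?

Layer 34 (z = 9.52): the cylinder does not reach this height (z outside [0, 3]); the cylinder at (15.5, -2.5) is not intersected at this z (z outside [1.5, 7.5]); the cube at (7.5, -2.5) (footprint 7×19) is included at this height (area 133.00 mm²); the cube at (12, 6.5) (footprint 21×19) is included at this height (area 399.00 mm²); Combining (union): the regions partially overlap — summed areas 532.00 mm² minus the doubly-counted overlap 25.00 mm² gives 507.00 mm² — area = 507.00 mm²; the 24×19 cube at (1, -2) contributes its full rectangle (area 456.00 mm²); After the difference (first − rest): starting from the result so far (507.00 mm²), the 24×19 cube at (1, -2) partially overlaps it — only the 241.00 mm² overlap (of its 456.00 mm²) is removed, clipping the outline — area = 266.00 mm². So its area = 266.00 mm². Layer 51 (z = 14.28): the cylinder is not intersected at this z (z outside [0, 3]); the cylinder at (15.5, -2.5) is not intersected at this z (z outside [1.5, 7.5]); the cube at (7.5, -2.5) is present — its section is the full 7×19 rectangle (area 133.00 mm²); the cube at (12, 6.5) is present — its section is the full 21×19 rectangle (area 399.00 mm²); Taking the union: the regions partially overlap — summed areas 532.00 mm² minus the doubly-counted overlap 25.00 mm² gives 507.00 mm² — area = 507.00 mm²; the cube at (1, -2) is absent (z outside [0.5, 10]); Taking the first minus the rest: none of the subtracted shapes is present at this height, so the result so far is unchanged — area = 507.00 mm². So its area = 507.00 mm². Layer 51 is larger (507.00 vs 266.00 mm²).

layer 51 (z = 14.28 mm)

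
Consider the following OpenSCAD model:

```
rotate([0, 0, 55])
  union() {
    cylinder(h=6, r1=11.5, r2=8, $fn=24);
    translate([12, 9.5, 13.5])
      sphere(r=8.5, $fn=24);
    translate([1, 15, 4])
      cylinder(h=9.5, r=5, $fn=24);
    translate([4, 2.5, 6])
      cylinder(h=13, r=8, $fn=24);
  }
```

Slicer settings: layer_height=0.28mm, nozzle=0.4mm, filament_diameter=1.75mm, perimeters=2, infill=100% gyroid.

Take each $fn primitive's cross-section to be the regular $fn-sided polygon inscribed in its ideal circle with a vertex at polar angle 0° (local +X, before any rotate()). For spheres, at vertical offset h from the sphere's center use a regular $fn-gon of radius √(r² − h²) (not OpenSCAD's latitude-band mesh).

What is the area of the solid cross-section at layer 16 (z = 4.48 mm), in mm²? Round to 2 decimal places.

At z = 4.48 mm: the cone: at t=0.747 of its height the radius interpolates to r₁+(r₂−r₁)t = 8.887, giving a regular 24-gon of that circumradius (area = (24/2)·8.887²·sin(360°/24) = 245.28 mm²); the sphere at (12, 9.5) is absent (|z−center|=9.020 > r=8.5); the r=5 cylinder at (1, 15) contributes a regular 24-gon of circumradius 5 (area = (24/2)·5.000²·sin(360°/24) = 77.65 mm²); the cylinder at (4, 2.5) is absent (z outside [6, 19]); Combining (union): the 2 present regions are separate (no shared area or edge), so areas and boundary lengths simply add and each stays a separate island — area = 322.92 mm²; (whole slice rotated 55° about Z — lengths, areas and connectivity unchanged). Overall, the cross-section has 2 separate islands. Net area = 322.92 mm².

322.92 mm²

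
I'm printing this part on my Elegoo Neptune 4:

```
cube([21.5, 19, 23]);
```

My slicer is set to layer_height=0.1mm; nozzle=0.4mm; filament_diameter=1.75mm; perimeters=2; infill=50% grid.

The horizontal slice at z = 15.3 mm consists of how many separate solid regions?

1

At z = 15.3 mm: the cube (footprint 21.5×19) is included at this height. The result has 1 disconnected region.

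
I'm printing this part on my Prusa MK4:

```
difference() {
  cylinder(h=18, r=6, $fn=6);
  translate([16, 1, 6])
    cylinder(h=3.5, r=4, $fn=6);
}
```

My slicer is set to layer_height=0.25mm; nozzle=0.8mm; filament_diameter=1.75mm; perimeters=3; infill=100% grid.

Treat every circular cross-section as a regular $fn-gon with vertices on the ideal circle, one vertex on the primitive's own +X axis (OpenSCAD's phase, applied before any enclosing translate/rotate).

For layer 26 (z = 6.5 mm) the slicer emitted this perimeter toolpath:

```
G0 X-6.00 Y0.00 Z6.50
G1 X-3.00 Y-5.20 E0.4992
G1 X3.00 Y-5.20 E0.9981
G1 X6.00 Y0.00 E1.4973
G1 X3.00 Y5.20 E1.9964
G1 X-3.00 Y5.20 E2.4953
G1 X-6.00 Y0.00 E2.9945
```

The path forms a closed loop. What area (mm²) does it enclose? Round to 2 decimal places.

Apply the shoelace formula to the sequence of (X, Y) vertices; enclosed area = 93.60 mm².

93.60 mm²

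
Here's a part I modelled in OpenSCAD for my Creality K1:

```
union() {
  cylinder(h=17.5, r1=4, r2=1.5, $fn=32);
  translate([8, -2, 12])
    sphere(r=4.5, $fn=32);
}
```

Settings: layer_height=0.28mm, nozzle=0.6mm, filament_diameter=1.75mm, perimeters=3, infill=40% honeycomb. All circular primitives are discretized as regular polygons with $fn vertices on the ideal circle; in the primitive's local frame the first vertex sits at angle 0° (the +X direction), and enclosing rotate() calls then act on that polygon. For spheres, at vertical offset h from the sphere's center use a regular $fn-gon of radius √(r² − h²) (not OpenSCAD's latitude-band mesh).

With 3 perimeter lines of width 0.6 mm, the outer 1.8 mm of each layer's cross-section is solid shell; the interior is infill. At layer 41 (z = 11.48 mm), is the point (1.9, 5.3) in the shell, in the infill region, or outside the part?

outside

At z = 11.48 mm: the cone: at t=0.656 of its height the radius interpolates to r₁+(r₂−r₁)t = 2.360, giving a regular 32-gon of that circumradius; the r=4.5 sphere at (8, -2) slices to a regular 32-gon of circumradius 4.470 (√(r²−h²) with h=0.52 from center); Combining (union): the 2 present regions are separate (no shared area or edge), so areas and boundary lengths simply add and each stays a separate island — 2 connected regions. Overall, the cross-section has 2 separate islands. The nearest boundary edge runs (0.46, 2.31)→(0.90, 2.18); distance from the point to it = 3.28 mm. The point is not inside any of the regions above, so it lies outside the cross-section (3.28 mm from the nearest boundary).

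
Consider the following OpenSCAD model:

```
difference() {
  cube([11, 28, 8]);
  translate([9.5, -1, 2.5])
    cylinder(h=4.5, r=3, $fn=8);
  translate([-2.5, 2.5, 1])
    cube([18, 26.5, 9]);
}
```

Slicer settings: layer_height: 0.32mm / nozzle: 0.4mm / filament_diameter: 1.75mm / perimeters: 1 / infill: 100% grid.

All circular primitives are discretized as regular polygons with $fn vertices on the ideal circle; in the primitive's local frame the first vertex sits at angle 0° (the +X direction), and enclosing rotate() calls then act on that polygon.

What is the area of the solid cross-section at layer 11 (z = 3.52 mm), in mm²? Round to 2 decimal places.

21.39 mm²

At z = 3.52 mm: the cube (footprint 11×28) is included at this height (area 308.00 mm²); the r=3 cylinder at (9.5, -1) gives a regular 8-gon of circumradius 3 (constant along its height) (area = (8/2)·3.000²·sin(360°/8) = 25.46 mm²); the cube at (-2.5, 2.5) (footprint 18×26.5) is included at this height (area 477.00 mm²); Subtracting the remaining from the first: starting from the 11×28 cube (308.00 mm²), the r=3 cylinder at (9.5, -1) partially overlaps it — only the 6.11 mm² overlap (of its 25.46 mm²) is removed, clipping the outline; the 18×26.5 cube at (-2.5, 2.5) partially overlaps it — only the 280.50 mm² overlap (of its 477.00 mm²) is removed, clipping the outline — area = 21.39 mm². Overall, the cross-section is a single solid region. Net area = 21.39 mm².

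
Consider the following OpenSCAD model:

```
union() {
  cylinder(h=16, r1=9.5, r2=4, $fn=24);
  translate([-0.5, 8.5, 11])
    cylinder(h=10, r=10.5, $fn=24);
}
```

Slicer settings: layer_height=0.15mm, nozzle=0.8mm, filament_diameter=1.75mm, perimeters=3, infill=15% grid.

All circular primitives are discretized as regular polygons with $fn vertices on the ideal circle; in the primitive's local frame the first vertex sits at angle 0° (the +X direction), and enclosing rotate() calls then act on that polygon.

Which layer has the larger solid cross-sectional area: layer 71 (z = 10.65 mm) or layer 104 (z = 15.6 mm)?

layer 104 (z = 15.6 mm)

Layer 71 (z = 10.65): the cone contributes a regular 24-gon of circumradius 5.839 (interpolated between r1=9.5 and r2=4 at t=0.666) (area = (24/2)·5.839²·sin(360°/24) = 105.89 mm²); the cylinder at (-0.5, 8.5) is absent (z outside [11, 21]); Merging all regions: only the cone is present, so the union is just that shape — area = 105.89 mm². So its area = 105.89 mm². Layer 104 (z = 15.6): the cone (r1=9.5→r2=4) has section circumradius 4.138 here — a regular 24-gon (area = (24/2)·4.138²·sin(360°/24) = 53.17 mm²); the r=10.5 cylinder at (-0.5, 8.5) gives a regular 24-gon of circumradius 10.5 (constant along its height) (area = (24/2)·10.500²·sin(360°/24) = 342.42 mm²); Merging all regions: the regions partially overlap — summed areas 395.59 mm² minus the doubly-counted overlap 40.04 mm² gives 355.55 mm² — area = 355.55 mm². So its area = 355.55 mm². Layer 104 is larger (355.55 vs 105.89 mm²).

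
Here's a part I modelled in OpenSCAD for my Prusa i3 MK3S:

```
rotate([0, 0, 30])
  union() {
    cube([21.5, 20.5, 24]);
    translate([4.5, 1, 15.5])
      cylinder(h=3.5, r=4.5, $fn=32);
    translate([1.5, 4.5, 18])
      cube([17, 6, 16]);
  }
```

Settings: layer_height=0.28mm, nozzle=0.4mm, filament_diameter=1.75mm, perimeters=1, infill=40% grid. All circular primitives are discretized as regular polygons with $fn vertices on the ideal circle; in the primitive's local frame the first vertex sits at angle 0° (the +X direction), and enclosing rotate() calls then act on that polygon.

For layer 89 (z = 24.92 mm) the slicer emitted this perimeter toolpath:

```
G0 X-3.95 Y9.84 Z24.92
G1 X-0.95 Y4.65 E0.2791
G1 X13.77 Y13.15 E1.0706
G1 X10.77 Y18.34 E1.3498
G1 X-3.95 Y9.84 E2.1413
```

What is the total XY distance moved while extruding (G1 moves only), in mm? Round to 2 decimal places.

45.99 mm

Sum the Euclidean lengths of each G1 segment: total = 45.99 mm.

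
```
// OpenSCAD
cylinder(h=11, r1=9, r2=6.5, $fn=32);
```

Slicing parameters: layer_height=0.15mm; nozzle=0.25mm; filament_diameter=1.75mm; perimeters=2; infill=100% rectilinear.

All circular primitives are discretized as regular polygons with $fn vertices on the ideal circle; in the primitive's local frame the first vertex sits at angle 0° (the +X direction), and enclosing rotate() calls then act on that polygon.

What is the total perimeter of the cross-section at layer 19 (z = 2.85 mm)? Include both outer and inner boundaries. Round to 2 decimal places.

52.39 mm

At z = 2.85 mm: the cone: at t=0.259 of its height the radius interpolates to r₁+(r₂−r₁)t = 8.352, giving a regular 32-gon of that circumradius (perimeter = 2·32·8.352·sin(180°/32) = 52.39 mm). Overall, the cross-section is a single solid region. Total boundary length (outer) = 52.39 mm.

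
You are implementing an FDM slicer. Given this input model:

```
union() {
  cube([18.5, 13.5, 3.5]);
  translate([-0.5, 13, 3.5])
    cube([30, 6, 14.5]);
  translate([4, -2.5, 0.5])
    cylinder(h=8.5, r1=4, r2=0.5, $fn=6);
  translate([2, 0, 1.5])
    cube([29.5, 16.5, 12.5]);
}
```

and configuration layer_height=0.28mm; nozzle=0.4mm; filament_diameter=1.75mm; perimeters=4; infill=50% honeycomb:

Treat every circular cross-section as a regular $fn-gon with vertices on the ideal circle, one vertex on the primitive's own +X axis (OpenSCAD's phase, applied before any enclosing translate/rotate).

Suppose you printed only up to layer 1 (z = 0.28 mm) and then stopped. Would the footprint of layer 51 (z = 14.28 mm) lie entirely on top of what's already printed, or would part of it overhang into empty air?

part overhangs

Compare the two slices. At z = 0.28: the cube is present — its section is the full 18.5×13.5 rectangle (area 249.75 mm²); the cube at (-0.5, 13) does not reach this height (z outside [3.5, 18]); the cone at (4, -2.5) is absent (z outside [0.5, 9]); the cube at (2, 0) is absent (z outside [1.5, 14]); Merging all regions: only the 18.5×13.5 cube is present, so the union is just that shape — area = 249.75 mm². At z = 14.28: the cube does not reach this height (z outside [0, 3.5]); the cube at (-0.5, 13) (footprint 30×6) is included at this height (area 180.00 mm²); the cone at (4, -2.5) is absent (z outside [0.5, 9]); the cube at (2, 0) is absent (z outside [1.5, 14]); Combining (union): only the 30×6 cube at (-0.5, 13) is present, so the union is just that shape — area = 180.00 mm². Checking containment: at z = 14.28 the cross-section extends beyond the z = 0.28 cross-section by about 170.75 mm².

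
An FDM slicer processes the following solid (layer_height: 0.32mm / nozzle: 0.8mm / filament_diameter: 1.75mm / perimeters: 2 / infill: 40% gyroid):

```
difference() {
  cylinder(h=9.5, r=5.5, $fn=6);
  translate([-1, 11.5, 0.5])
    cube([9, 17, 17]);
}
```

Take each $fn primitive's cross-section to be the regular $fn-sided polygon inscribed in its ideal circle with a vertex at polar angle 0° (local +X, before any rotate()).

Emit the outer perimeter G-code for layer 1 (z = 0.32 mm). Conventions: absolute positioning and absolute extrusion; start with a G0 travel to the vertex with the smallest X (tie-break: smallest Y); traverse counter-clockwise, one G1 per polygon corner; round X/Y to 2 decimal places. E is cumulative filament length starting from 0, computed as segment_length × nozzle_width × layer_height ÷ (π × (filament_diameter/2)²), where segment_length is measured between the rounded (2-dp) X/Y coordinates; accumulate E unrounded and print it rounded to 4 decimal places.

G0 X-5.50 Y0.00 Z0.32
G1 X-2.75 Y-4.76 E0.5851
G1 X2.75 Y-4.76 E1.1705
G1 X5.50 Y0.00 E1.7556
G1 X2.75 Y4.76 E2.3406
G1 X-2.75 Y4.76 E2.9260
G1 X-5.50 Y0.00 E3.5111

At z = 0.32 mm: the r=5.5 cylinder gives a regular 6-gon of circumradius 5.5 (constant along its height); the cube at (-1, 11.5) is not intersected at this z (z outside [0.5, 17.5]); Taking the first minus the rest: none of the subtracted shapes is present at this height, so the r=5.5 cylinder is unchanged — 1 connected region. The outline is a single polygon with 6 vertices. Extrusion per mm of travel: 0.8 × 0.32 / (π × 0.875²) = 0.106432. Accumulating E over each segment gives final E = 3.5111.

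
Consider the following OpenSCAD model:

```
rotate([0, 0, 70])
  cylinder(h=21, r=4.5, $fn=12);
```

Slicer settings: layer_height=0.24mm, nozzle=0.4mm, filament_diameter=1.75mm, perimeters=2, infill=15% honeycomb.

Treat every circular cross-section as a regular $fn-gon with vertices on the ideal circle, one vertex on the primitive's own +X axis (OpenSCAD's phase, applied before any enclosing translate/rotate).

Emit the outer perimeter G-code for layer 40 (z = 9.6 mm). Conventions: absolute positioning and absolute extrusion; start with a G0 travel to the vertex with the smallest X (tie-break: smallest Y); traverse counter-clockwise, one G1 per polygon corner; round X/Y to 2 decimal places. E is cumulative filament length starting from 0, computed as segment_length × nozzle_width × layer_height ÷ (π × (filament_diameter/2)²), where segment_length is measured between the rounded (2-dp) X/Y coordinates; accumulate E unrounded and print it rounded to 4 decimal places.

At z = 9.6 mm: the r=4.5 cylinder gives a regular 12-gon of circumradius 4.5 (constant along its height); (rotated 70° about Z; rotation is an isometry so areas/perimeters/island counts are preserved). The outline is a single polygon with 12 vertices. Extrusion per mm of travel: 0.4 × 0.24 / (π × 0.875²) = 0.039912. Accumulating E over each segment gives final E = 1.1157.

G0 X-4.43 Y-0.78 Z9.60
G1 X-3.45 Y-2.89 E0.0929
G1 X-1.54 Y-4.23 E0.1860
G1 X0.78 Y-4.43 E0.2789
G1 X2.89 Y-3.45 E0.3718
G1 X4.23 Y-1.54 E0.4649
G1 X4.43 Y0.78 E0.5578
G1 X3.45 Y2.89 E0.6507
G1 X1.54 Y4.23 E0.7438
G1 X-0.78 Y4.43 E0.8367
G1 X-2.89 Y3.45 E0.9296
G1 X-4.23 Y1.54 E1.0227
G1 X-4.43 Y-0.78 E1.1157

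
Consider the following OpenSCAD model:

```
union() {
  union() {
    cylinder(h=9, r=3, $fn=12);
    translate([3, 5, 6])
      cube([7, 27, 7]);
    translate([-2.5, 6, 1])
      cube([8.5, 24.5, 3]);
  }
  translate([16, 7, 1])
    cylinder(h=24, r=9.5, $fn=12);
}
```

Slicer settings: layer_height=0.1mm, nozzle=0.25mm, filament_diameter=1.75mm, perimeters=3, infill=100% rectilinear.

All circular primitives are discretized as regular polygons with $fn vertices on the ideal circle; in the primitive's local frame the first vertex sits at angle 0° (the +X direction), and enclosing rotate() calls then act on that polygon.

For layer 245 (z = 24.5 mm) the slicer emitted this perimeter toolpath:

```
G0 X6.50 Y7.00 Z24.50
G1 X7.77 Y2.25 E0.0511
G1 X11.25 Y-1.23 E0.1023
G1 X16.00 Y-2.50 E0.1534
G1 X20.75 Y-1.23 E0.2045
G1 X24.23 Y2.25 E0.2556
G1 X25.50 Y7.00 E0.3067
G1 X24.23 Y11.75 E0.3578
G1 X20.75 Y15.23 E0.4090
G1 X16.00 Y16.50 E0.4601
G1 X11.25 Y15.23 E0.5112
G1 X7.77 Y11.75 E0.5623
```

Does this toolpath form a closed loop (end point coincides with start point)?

Start point (G0): (6.50, 7.00). End point (last G1): the path does not return to the start — open.

no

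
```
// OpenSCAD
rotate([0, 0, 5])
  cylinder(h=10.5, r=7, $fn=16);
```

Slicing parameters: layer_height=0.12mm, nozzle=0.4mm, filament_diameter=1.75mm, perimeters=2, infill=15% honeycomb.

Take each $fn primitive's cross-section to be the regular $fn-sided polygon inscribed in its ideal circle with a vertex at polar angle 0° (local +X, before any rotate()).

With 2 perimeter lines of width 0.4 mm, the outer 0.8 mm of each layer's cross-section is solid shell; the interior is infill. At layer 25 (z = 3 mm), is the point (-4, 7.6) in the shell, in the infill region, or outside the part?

At z = 3 mm: the cylinder: section is a regular 16-gon, circumradius r=7; (whole slice rotated 5° about Z — lengths, areas and connectivity unchanged). Overall, the cross-section is a single solid region. Undo the 5° rotation: the query point maps to (-3.322, 7.920) in the un-rotated model frame. The nearest boundary edge runs (0.00, 7.00)→(-2.68, 6.47); distance from the point to it = 1.59 mm. The point is not inside any of the regions above, so it lies outside the cross-section (1.59 mm from the nearest boundary).

outside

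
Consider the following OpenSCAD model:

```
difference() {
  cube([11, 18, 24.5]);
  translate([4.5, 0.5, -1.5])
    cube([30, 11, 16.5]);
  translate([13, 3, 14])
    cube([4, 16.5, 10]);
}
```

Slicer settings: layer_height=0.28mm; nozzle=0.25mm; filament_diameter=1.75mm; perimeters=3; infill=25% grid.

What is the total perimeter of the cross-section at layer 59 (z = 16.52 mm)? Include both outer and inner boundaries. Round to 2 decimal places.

58.00 mm

At z = 16.52 mm: the cube (footprint 11×18) is included at this height (perimeter 58.00 mm); the cube at (4.5, 0.5) is not intersected at this z (z outside [-1.5, 15]); the cube at (13, 3) (footprint 4×16.5) is included at this height (perimeter 41.00 mm); After the difference (first − rest): starting from the 11×18 cube, the 4×16.5 cube at (13, 3) misses the remaining region (no effect) — boundary = 58.00 mm. Overall, the cross-section is a single solid region. Total boundary length (outer) = 58.00 mm.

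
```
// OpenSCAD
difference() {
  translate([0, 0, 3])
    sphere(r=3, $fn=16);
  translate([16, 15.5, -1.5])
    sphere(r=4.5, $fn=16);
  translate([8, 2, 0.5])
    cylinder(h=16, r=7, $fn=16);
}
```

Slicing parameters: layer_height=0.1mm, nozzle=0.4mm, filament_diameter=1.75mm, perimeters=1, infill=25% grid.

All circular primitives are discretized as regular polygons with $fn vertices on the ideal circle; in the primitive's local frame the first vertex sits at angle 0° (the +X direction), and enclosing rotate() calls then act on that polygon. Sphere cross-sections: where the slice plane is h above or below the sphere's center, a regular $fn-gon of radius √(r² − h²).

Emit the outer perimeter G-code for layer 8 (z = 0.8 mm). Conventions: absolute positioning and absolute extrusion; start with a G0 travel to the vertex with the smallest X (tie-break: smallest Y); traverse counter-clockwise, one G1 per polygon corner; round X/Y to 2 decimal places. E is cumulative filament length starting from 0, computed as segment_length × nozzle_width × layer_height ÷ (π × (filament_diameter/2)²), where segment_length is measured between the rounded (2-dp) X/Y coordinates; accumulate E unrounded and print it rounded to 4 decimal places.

At z = 0.8 mm: the sphere: section is a regular 16-gon, circumradius = √(r²−h²) = √(3²−2.2²) = 2.040; the r=4.5 sphere at (16, 15.5) slices to a regular 16-gon of circumradius 3.868 (√(r²−h²) with h=2.3 from center); the r=7 cylinder at (8, 2) gives a regular 16-gon of circumradius 7 (constant along its height); After the difference (first − rest): starting from the r=3 sphere, the r=4.5 sphere at (16, 15.5) misses the remaining region (no effect); the r=7 cylinder at (8, 2) partially overlaps it — only the 1.27 mm² overlap (of its 150.01 mm²) is removed, clipping the outline — 1 connected region. The outline is a single polygon with 15 vertices. Extrusion per mm of travel: 0.4 × 0.1 / (π × 0.875²) = 0.016630. Accumulating E over each segment gives final E = 0.2065.

G0 X-2.04 Y0.00 Z0.80
G1 X-1.88 Y-0.78 E0.0132
G1 X-1.44 Y-1.44 E0.0264
G1 X-0.78 Y-1.88 E0.0396
G1 X0.00 Y-2.04 E0.0529
G1 X0.78 Y-1.88 E0.0661
G1 X1.44 Y-1.44 E0.0793
G1 X1.74 Y-0.99 E0.0883
G1 X1.53 Y-0.68 E0.0945
G1 X1.06 Y1.70 E0.1349
G1 X0.78 Y1.88 E0.1404
G1 X0.00 Y2.04 E0.1536
G1 X-0.78 Y1.88 E0.1669
G1 X-1.44 Y1.44 E0.1801
G1 X-1.88 Y0.78 E0.1933
G1 X-2.04 Y0.00 E0.2065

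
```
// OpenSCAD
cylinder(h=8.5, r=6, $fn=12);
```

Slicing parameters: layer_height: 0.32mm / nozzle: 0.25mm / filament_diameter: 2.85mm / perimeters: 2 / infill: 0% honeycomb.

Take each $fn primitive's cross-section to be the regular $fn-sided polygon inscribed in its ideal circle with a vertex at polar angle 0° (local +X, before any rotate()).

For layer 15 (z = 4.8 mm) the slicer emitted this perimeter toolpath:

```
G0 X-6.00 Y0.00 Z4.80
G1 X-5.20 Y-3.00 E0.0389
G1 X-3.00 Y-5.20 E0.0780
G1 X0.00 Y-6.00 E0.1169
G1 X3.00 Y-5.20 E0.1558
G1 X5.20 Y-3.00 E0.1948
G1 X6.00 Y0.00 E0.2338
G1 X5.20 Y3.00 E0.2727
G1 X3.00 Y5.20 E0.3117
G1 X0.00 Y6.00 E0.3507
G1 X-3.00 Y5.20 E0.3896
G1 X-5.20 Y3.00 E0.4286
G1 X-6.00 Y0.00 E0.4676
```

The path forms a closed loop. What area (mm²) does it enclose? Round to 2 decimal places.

108.08 mm²

Apply the shoelace formula to the sequence of (X, Y) vertices; enclosed area = 108.08 mm².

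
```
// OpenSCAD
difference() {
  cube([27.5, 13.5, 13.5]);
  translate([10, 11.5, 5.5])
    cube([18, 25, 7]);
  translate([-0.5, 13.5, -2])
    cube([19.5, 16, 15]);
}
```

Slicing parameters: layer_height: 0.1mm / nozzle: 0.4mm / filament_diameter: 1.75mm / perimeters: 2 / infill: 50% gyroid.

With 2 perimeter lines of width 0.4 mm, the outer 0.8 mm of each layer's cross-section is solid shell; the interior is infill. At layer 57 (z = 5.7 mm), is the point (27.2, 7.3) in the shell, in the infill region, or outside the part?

shell

At z = 5.7 mm: the cube is present — its section is the full 27.5×13.5 rectangle; the 18×25 cube at (10, 11.5) contributes its full rectangle; the cube at (-0.5, 13.5) is present — its section is the full 19.5×16 rectangle; Subtracting the remaining from the first: starting from the 27.5×13.5 cube, the 18×25 cube at (10, 11.5) partially overlaps it — only the 35.00 mm² overlap (of its 450.00 mm²) is removed, clipping the outline; the 19.5×16 cube at (-0.5, 13.5) misses the remaining region (no effect) — 1 connected region. Overall, the cross-section is a single solid region. The nearest boundary edge runs (27.50, 11.50)→(27.50, 0.00); distance from the point to it = 0.30 mm. The point is inside the cross-section, 0.30 mm from the nearest boundary — within the 0.8 mm shell band (2 × 0.4).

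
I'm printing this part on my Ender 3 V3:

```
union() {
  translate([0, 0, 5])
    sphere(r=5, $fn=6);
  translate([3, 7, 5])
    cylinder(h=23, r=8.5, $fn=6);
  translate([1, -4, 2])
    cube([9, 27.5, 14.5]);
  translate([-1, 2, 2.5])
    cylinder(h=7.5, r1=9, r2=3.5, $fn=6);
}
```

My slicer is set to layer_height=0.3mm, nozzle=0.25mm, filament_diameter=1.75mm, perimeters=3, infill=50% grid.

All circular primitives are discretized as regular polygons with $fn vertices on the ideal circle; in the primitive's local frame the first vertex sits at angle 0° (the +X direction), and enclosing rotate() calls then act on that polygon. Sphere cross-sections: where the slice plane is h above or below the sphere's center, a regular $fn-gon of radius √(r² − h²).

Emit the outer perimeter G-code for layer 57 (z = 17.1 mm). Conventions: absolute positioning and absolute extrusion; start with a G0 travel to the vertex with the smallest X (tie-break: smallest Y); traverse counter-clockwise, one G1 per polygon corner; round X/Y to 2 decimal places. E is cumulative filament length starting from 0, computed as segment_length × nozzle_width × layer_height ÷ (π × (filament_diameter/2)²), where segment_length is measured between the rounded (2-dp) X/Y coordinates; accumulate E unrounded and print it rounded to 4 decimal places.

G0 X-5.50 Y7.00 Z17.10
G1 X-1.25 Y-0.36 E0.2650
G1 X7.25 Y-0.36 E0.5301
G1 X11.50 Y7.00 E0.7951
G1 X7.25 Y14.36 E1.0601
G1 X-1.25 Y14.36 E1.3251
G1 X-5.50 Y7.00 E1.5901

At z = 17.1 mm: the sphere does not reach this height (|z−center|=12.100 > r=5); the r=8.5 cylinder at (3, 7) contributes a regular 6-gon of circumradius 8.5; the cube at (1, -4) does not reach this height (z outside [2, 16.5]); the cone at (-1, 2) is not intersected at this z (z outside [2.5, 10]); Taking the union: only the r=8.5 cylinder at (3, 7) is present, so the union is just that shape — 1 connected region. The outline is a single polygon with 6 vertices. Extrusion per mm of travel: 0.25 × 0.3 / (π × 0.875²) = 0.031181. Accumulating E over each segment gives final E = 1.5901.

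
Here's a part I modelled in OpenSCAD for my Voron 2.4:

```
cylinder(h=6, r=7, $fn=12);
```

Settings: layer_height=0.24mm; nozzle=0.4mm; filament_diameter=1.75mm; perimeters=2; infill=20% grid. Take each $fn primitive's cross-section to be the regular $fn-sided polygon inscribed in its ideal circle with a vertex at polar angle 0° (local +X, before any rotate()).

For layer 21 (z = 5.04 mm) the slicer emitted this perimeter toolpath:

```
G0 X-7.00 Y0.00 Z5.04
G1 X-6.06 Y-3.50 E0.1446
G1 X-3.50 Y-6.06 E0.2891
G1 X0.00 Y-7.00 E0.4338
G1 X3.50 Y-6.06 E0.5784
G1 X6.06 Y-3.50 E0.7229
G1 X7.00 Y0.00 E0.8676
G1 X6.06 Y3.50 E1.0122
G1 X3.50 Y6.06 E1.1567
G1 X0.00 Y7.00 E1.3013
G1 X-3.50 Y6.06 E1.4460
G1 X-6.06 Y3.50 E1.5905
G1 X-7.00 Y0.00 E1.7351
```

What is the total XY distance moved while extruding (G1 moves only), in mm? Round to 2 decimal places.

Sum the Euclidean lengths of each G1 segment: total = 43.47 mm.

43.47 mm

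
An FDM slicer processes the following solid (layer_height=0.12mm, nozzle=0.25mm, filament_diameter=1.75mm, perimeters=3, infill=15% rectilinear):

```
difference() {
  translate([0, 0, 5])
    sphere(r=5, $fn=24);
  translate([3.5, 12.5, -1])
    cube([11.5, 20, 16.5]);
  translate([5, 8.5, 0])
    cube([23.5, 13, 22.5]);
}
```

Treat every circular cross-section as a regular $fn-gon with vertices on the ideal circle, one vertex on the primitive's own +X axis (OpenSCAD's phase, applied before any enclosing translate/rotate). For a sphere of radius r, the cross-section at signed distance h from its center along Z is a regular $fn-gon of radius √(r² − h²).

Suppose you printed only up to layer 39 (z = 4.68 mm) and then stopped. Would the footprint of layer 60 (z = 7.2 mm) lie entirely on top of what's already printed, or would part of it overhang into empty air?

Compare the two slices. At z = 4.68: the r=5 sphere slices to a regular 24-gon of circumradius 4.990 (√(r²−h²) with h=0.32 from center) (area = (24/2)·4.990²·sin(360°/24) = 77.33 mm²); the cube at (3.5, 12.5) is present — its section is the full 11.5×20 rectangle (area 230.00 mm²); the 23.5×13 cube at (5, 8.5) contributes its full rectangle (area 305.50 mm²); Taking the first minus the rest: starting from the r=5 sphere (77.33 mm²), the 11.5×20 cube at (3.5, 12.5) misses the remaining region (no effect); the 23.5×13 cube at (5, 8.5) misses the remaining region (no effect) — area = 77.33 mm². At z = 7.2: the sphere: section is a regular 24-gon, circumradius = √(r²−h²) = √(5²−2.2²) = 4.490 (area = (24/2)·4.490²·sin(360°/24) = 62.61 mm²); the cube at (3.5, 12.5) (footprint 11.5×20) is included at this height (area 230.00 mm²); the 23.5×13 cube at (5, 8.5) contributes its full rectangle (area 305.50 mm²); Subtracting the remaining from the first: starting from the r=5 sphere (62.61 mm²), the 11.5×20 cube at (3.5, 12.5) misses the remaining region (no effect); the 23.5×13 cube at (5, 8.5) misses the remaining region (no effect) — area = 62.61 mm². Checking containment: the cross-section at z = 7.2 is a subset of the cross-section at z = 4.68.

entirely on top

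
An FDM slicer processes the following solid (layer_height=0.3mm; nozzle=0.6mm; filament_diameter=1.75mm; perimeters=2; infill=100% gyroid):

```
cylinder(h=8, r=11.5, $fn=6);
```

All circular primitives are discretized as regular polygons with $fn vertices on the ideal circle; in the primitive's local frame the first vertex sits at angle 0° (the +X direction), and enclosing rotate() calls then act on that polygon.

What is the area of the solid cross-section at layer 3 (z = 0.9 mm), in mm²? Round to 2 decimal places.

343.60 mm²

At z = 0.9 mm: the cylinder: section is a regular 6-gon, circumradius r=11.5 (area = (6/2)·11.500²·sin(360°/6) = 343.60 mm²). Overall, the cross-section is a single solid region. Net area = 343.60 mm².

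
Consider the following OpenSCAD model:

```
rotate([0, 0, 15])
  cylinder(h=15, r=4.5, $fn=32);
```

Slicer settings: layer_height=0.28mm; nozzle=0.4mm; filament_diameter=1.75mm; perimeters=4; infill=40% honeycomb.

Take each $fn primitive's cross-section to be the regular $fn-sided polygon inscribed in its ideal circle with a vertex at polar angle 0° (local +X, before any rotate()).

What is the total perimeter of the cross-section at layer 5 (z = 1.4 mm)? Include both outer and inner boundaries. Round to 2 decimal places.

28.23 mm

At z = 1.4 mm: the cylinder: section is a regular 32-gon, circumradius r=4.5 (perimeter = 2·32·4.500·sin(180°/32) = 28.23 mm); (whole slice rotated 15° about Z — lengths, areas and connectivity unchanged). Overall, the cross-section is a single solid region. Total boundary length (outer) = 28.23 mm.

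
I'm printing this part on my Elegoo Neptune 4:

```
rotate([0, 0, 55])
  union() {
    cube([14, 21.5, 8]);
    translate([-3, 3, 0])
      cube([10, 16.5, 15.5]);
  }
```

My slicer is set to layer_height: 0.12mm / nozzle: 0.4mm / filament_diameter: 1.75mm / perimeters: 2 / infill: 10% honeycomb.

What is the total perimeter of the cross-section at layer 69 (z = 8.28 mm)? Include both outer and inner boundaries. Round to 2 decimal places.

53.00 mm

At z = 8.28 mm: the cube does not reach this height (z outside [0, 8]); the 10×16.5 cube at (-3, 3) contributes its full rectangle (perimeter 53.00 mm); Taking the union: only the 10×16.5 cube at (-3, 3) is present, so the union is just that shape — boundary = 53.00 mm; (whole slice rotated 55° about Z — lengths, areas and connectivity unchanged). Overall, the cross-section is a single solid region. Total boundary length (outer) = 53.00 mm.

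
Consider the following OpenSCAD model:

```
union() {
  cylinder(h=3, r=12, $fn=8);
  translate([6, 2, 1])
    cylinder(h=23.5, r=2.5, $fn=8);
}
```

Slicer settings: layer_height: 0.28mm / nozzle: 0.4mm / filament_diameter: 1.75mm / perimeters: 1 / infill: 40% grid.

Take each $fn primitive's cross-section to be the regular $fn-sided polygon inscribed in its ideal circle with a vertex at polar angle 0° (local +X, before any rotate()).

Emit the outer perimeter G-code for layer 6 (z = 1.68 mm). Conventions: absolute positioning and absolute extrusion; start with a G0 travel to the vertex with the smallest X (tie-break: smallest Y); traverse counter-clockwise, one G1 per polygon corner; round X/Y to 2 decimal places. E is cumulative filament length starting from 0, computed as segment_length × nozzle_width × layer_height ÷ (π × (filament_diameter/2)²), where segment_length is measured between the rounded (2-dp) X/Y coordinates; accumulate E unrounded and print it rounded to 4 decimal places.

G0 X-12.00 Y0.00 Z1.68
G1 X-8.49 Y-8.49 E0.4278
G1 X0.00 Y-12.00 E0.8556
G1 X8.49 Y-8.49 E1.2833
G1 X12.00 Y0.00 E1.7111
G1 X8.49 Y8.49 E2.1389
G1 X0.00 Y12.00 E2.5667
G1 X-8.49 Y8.49 E2.9945
G1 X-12.00 Y0.00 E3.4223

At z = 1.68 mm: the r=12 cylinder gives a regular 8-gon of circumradius 12 (constant along its height); the r=2.5 cylinder at (6, 2) gives a regular 8-gon of circumradius 2.5 (constant along its height); Combining (union): the r=2.5 cylinder at (6, 2) lies entirely inside the r=12 cylinder, so the union is just the r=12 cylinder — 1 connected region. The outline is a single polygon with 8 vertices. Extrusion per mm of travel: 0.4 × 0.28 / (π × 0.875²) = 0.046564. Accumulating E over each segment gives final E = 3.4223.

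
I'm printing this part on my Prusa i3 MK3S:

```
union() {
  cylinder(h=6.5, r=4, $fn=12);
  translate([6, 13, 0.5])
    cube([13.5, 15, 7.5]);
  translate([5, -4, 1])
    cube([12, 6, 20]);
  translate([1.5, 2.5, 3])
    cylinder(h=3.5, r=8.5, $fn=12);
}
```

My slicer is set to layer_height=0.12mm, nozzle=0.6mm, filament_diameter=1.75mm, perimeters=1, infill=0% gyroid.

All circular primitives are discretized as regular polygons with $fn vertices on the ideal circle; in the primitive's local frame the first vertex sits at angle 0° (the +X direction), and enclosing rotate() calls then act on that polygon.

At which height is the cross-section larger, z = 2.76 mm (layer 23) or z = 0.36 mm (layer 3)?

layer 23 (z = 2.76 mm)

Layer 23 (z = 2.76): the r=4 cylinder gives a regular 12-gon of circumradius 4 (constant along its height) (area = (12/2)·4.000²·sin(360°/12) = 48.00 mm²); the cube at (6, 13) (footprint 13.5×15) is included at this height (area 202.50 mm²); the cube at (5, -4) is present — its section is the full 12×6 rectangle (area 72.00 mm²); the cylinder at (1.5, 2.5) is not intersected at this z (z outside [3, 6.5]); Merging all regions: the 3 present regions are separate (no shared area or edge), so areas and boundary lengths simply add and each stays a separate island — area = 322.50 mm². So its area = 322.50 mm². Layer 3 (z = 0.36): the r=4 cylinder contributes a regular 12-gon of circumradius 4 (area = (12/2)·4.000²·sin(360°/12) = 48.00 mm²); the cube at (6, 13) does not reach this height (z outside [0.5, 8]); the cube at (5, -4) does not reach this height (z outside [1, 21]); the cylinder at (1.5, 2.5) is absent (z outside [3, 6.5]); Combining (union): only the r=4 cylinder is present, so the union is just that shape — area = 48.00 mm². So its area = 48.00 mm². Layer 23 is larger (322.50 vs 48.00 mm²).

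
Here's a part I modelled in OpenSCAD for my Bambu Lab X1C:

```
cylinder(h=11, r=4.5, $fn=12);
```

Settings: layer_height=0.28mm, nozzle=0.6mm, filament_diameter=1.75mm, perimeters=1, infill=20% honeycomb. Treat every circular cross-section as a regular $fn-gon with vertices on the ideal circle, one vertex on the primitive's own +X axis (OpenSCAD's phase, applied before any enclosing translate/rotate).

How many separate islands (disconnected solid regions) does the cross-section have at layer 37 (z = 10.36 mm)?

At z = 10.36 mm: the cylinder: section is a regular 12-gon, circumradius r=4.5. Overall, the cross-section is a single solid region. Island count = 1.

1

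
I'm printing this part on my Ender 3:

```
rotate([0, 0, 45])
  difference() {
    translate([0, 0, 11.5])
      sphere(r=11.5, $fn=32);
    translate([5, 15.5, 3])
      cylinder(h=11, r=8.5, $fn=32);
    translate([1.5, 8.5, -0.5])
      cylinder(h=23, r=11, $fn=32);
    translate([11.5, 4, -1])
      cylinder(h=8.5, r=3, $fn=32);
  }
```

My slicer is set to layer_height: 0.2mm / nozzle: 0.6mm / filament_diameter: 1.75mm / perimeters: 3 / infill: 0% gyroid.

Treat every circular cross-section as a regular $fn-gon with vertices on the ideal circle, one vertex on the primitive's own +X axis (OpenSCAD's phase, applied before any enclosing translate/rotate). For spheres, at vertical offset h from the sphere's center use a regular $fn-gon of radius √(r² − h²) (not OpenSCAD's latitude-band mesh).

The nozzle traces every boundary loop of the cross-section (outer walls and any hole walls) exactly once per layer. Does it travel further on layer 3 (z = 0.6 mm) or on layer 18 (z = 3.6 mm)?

layer 18 (z = 3.6 mm)

Layer 3 (z = 0.6): the r=11.5 sphere slices to a regular 32-gon of circumradius 3.666 (√(r²−h²) with h=10.9 from center) (perimeter = 2·32·3.666·sin(180°/32) = 23.00 mm); the cylinder at (5, 15.5) is absent (z outside [3, 14]); the r=11 cylinder at (1.5, 8.5) gives a regular 32-gon of circumradius 11 (constant along its height) (perimeter = 2·32·11.000·sin(180°/32) = 69.00 mm); the r=3 cylinder at (11.5, 4) gives a regular 32-gon of circumradius 3 (constant along its height) (perimeter = 2·32·3.000·sin(180°/32) = 18.82 mm); Taking the first minus the rest: starting from the r=11.5 sphere, the r=11 cylinder at (1.5, 8.5) partially overlaps it — only the 35.98 mm² overlap (of its 377.69 mm²) is removed, clipping the outline; the r=3 cylinder at (11.5, 4) misses the remaining region (no effect) — boundary = 14.00 mm; (whole slice rotated 45° about Z — lengths, areas and connectivity unchanged). So its perimeter = 14.00 mm. Layer 18 (z = 3.6): the r=11.5 sphere slices to a regular 32-gon of circumradius 8.357 (√(r²−h²) with h=7.9 from center) (perimeter = 2·32·8.357·sin(180°/32) = 52.42 mm); the r=8.5 cylinder at (5, 15.5) contributes a regular 32-gon of circumradius 8.5 (perimeter = 2·32·8.500·sin(180°/32) = 53.32 mm); the r=11 cylinder at (1.5, 8.5) contributes a regular 32-gon of circumradius 11 (perimeter = 2·32·11.000·sin(180°/32) = 69.00 mm); the r=3 cylinder at (11.5, 4) contributes a regular 32-gon of circumradius 3 (perimeter = 2·32·3.000·sin(180°/32) = 18.82 mm); Subtracting the remaining from the first: starting from the r=11.5 sphere, the r=8.5 cylinder at (5, 15.5) partially overlaps it — only the 1.41 mm² overlap (of its 225.52 mm²) is removed, clipping the outline; the r=11 cylinder at (1.5, 8.5) partially overlaps it — only the 127.05 mm² overlap (of its 377.69 mm²) is removed, clipping the outline; the r=3 cylinder at (11.5, 4) misses the remaining region (no effect) — boundary = 47.65 mm; (whole slice rotated 45° about Z — lengths, areas and connectivity unchanged). So its perimeter = 47.65 mm. Layer 18 is larger (47.65 vs 14.00 mm).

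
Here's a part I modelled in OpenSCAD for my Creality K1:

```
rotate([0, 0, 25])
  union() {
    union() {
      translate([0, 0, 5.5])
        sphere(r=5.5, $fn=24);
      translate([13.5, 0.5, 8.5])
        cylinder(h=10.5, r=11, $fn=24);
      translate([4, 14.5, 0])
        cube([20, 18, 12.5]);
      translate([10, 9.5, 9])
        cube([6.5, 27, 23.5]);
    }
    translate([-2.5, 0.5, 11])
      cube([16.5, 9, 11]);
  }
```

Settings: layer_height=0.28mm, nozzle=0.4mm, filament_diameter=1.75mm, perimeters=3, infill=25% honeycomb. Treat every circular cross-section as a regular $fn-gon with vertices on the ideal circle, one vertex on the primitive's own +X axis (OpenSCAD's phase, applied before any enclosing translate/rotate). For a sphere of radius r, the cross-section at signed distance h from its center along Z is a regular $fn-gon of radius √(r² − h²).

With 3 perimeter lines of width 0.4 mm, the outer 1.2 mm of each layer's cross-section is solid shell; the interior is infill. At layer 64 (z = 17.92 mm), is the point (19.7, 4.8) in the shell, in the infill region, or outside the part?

infill

At z = 17.92 mm: the sphere does not reach this height (|z−center|=12.420 > r=5.5); the r=11 cylinder at (13.5, 0.5) gives a regular 24-gon of circumradius 11 (constant along its height); the cube at (4, 14.5) does not reach this height (z outside [0, 12.5]); the 6.5×27 cube at (10, 9.5) contributes its full rectangle; Merging all regions: the regions partially overlap (shared area 11.54 mm²), so overlapping operands fuse into one piece — 1 connected region; the 16.5×9 cube at (-2.5, 0.5) contributes its full rectangle; Taking the union: the regions partially overlap (shared area 90.26 mm²), so overlapping operands fuse into one piece — 1 connected region; (rotated 25° about Z; rotation is an isometry so areas/perimeters/island counts are preserved). Overall, the cross-section is a single solid region. Undo the 25° rotation: the query point maps to (19.883, -3.975) in the un-rotated model frame. The nearest boundary edge runs (23.03, -5.00)→(21.28, -7.28); distance from the point to it = 3.12 mm. The point is inside the cross-section and 3.12 mm from the nearest boundary — more than the 1.2 mm shell width (3 × 0.4), so it's in the infill interior.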